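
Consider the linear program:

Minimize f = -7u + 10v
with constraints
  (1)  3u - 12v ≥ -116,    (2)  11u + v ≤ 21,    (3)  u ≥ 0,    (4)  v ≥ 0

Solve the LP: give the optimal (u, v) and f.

u = 21/11, v = 0, minimum f = -147/11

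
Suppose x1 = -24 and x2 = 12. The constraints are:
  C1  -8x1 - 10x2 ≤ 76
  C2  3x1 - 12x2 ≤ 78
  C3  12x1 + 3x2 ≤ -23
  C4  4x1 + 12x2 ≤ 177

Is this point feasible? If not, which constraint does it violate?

feasible

C1: 72 ≤ 76 ✓
C2: -216 ≤ 78 ✓
C3: -252 ≤ -23 ✓
C4: 48 ≤ 177 ✓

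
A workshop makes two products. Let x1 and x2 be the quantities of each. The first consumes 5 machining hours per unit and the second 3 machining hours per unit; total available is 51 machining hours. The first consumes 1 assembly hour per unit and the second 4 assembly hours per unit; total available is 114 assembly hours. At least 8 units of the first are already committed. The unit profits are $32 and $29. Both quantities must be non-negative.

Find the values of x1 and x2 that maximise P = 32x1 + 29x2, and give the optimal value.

x1 = 8, x2 = 11/3, maximum P = 1087/3

The binding constraints are 5x1 + 3x2 = 51 and x1 = 8.
Solving simultaneously gives x1 = 8, x2 = 11/3.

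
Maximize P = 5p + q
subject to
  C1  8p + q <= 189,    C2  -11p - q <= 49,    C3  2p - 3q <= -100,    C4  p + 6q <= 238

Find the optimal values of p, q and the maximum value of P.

Vertices and P = 5p + q:
  (-247/35, 1002/35) → P = -233/35
  (-532/65, 2667/65) → P = 7/65
  (38/5, 192/5) → P = 382/5

p = 38/5, q = 192/5, maximum P = 382/5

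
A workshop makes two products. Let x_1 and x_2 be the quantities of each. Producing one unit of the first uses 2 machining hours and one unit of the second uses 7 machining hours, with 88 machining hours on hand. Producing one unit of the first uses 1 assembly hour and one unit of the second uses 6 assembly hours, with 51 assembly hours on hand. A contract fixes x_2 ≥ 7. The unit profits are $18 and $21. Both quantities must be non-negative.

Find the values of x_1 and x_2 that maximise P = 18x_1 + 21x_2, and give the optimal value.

Corner points and P = 18x_1 + 21x_2:
  (0, 17/2) → P = 357/2
  (0, 7) → P = 147
  (9, 7) → P = 309

The optimum lies where x_1 + 6x_2 = 51 and x_2 = 7.
Solving simultaneously gives x_1 = 9, x_2 = 7.

x_1 = 9, x_2 = 7, maximum P = 309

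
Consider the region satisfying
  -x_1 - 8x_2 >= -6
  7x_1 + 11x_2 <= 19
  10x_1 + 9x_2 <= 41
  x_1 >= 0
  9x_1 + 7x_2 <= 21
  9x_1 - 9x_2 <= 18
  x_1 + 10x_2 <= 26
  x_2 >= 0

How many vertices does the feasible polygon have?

6

Of the 28 pairwise boundary intersections, those satisfying every inequality are:
  (86/45, 23/45)
  (0, 3/4)
  (49/25, 12/25)
  (0, 0)
  (35/16, 3/16)
  (2, 0)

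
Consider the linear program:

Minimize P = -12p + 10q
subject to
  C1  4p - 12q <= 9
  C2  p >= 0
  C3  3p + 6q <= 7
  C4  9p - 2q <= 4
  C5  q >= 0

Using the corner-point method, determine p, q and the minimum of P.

p = 4/9, q = 0, minimum P = -16/3

Extreme points and P = -12p + 10q:
  (0, 7/6) → P = 35/3
  (0, 0) → P = 0
  (19/30, 17/20) → P = 9/10
  (4/9, 0) → P = -16/3

At the optimal vertex, 9p - 2q = 4 and q = 0.
Solving simultaneously gives p = 4/9, q = 0.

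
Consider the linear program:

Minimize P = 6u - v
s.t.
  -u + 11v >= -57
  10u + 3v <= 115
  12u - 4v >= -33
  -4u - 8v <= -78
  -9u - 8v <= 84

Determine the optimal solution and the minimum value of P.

u = 3/7, v = 267/28, minimum P = -195/28

Vertices and P = 6u - v:
  (19/4, 45/2) → P = 6
  (343/34, 80/17) → P = 949/17
  (3/7, 267/28) → P = -195/28

The optimum lies where 12u - 4v = -33 and -4u - 8v = -78.
Solving simultaneously gives u = 3/7, v = 267/28.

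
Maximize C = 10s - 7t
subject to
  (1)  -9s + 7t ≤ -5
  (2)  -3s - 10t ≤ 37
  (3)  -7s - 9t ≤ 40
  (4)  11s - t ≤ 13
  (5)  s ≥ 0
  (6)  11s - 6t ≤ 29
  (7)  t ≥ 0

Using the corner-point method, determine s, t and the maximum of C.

s = 13/11, t = 0, maximum C = 130/11

Feasible corners and C = 10s - 7t:
  (43/34, 31/34) → C = 213/34
  (5/9, 0) → C = 50/9
  (13/11, 0) → C = 130/11

At the optimal vertex, 11s - t = 13 and t = 0.
Solving simultaneously gives s = 13/11, t = 0.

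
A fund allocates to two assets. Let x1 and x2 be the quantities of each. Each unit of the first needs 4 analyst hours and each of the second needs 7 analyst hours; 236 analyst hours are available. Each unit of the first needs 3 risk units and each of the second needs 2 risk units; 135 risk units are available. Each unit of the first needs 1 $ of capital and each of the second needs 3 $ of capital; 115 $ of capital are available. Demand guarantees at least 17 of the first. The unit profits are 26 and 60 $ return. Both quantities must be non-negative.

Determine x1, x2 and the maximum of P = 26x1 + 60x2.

x1 = 17, x2 = 24, maximum P = 1882

Corner points and P = 26x1 + 60x2:
  (45, 0) → P = 1170
  (17, 0) → P = 442
  (473/13, 168/13) → P = 22378/13
  (17, 24) → P = 1882

At the optimal vertex, 4x1 + 7x2 = 236 and x1 = 17.
Solving simultaneously gives x1 = 17, x2 = 24.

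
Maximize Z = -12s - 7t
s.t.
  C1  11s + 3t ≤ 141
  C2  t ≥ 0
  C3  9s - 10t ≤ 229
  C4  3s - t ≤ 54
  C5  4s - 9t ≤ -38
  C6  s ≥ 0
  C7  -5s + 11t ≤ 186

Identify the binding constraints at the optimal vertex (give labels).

C5 and C6

Corner points and Z = -12s - 7t:
  (385/37, 982/111) → Z = -20734/111
  (993/136, 2751/136) → Z = -31173/136
  (0, 38/9) → Z = -266/9
  (0, 186/11) → Z = -1302/11

The maximum is at (0, 38/9). Substituting into each constraint, equality holds for C5 and C6; the remaining constraints have slack.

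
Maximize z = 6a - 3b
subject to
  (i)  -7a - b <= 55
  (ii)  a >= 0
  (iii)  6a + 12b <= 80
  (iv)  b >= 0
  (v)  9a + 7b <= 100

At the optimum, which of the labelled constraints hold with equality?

Feasible corners and z = 6a - 3b:
  (0, 20/3) → z = -20
  (0, 0) → z = 0
  (320/33, 20/11) → z = 580/11
  (100/9, 0) → z = 200/3

The maximum is at (100/9, 0). Substituting into each constraint, equality holds for (iv) and (v); the remaining constraints have slack.

(iv) and (v)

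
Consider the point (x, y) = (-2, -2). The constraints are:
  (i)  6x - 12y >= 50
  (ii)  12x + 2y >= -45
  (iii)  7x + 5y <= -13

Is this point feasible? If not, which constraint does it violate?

not feasible — violates (i)

Constraint (i): 6x - 12y = 12, which is not ≥ 50. All other constraints are satisfied.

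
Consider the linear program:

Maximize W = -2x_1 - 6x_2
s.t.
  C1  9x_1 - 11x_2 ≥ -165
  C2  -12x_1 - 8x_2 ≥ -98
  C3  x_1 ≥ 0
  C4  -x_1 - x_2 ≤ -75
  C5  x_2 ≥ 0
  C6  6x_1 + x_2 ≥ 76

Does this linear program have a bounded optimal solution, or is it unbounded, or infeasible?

The boundaries 9x_1 - 11x_2 = -165 and -x_1 - x_2 = -75 meet at (33, 42), but that point violates -12x_1 - 8x_2 ≥ -98. Every candidate vertex is excluded by some other constraint, so the feasible region is empty.

infeasible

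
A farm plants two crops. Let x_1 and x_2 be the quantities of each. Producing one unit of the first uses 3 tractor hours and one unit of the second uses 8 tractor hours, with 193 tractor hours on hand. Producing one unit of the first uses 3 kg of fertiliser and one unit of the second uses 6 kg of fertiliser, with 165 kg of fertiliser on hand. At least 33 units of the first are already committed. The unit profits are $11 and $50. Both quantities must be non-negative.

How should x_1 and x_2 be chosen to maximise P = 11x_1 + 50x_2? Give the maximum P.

At the optimal vertex, 3x_1 + 6x_2 = 165 and x_1 = 33.
Solving simultaneously gives x_1 = 33, x_2 = 11.

x_1 = 33, x_2 = 11, maximum P = 913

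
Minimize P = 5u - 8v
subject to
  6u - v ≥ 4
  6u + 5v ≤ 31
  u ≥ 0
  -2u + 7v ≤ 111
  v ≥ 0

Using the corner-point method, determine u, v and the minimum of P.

u = 17/12, v = 9/2, minimum P = -347/12

Extreme points and P = 5u - 8v:
  (17/12, 9/2) → P = -347/12
  (2/3, 0) → P = 10/3
  (31/6, 0) → P = 155/6

At the optimal vertex, 6u - v = 4 and 6u + 5v = 31.
Solving simultaneously gives u = 17/12, v = 9/2.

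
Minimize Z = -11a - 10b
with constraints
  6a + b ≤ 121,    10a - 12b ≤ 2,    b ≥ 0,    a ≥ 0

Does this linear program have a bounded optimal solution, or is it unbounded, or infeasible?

Extreme points and Z = -11a - 10b:
  (727/41, 599/41) → Z = -13987/41
  (0, 121) → Z = -1210
  (1/5, 0) → Z = -11/5
  (0, 0) → Z = 0
The feasible region has finitely many vertices and no improving ray; the minimum is -1210 at (0, 121).

bounded optimum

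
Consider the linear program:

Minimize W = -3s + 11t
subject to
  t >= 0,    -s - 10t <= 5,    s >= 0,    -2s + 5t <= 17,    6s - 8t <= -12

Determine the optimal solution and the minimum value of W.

Extreme points and W = -3s + 11t:
  (0, 17/5) → W = 187/5
  (0, 3/2) → W = 33/2
  (38/7, 39/7) → W = 45

The binding constraints are s = 0 and 6s - 8t = -12.
Solving simultaneously gives s = 0, t = 3/2.

s = 0, t = 3/2, minimum W = 33/2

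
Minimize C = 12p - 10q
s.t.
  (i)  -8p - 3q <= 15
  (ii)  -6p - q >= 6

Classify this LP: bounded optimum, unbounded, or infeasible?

From the feasible point (-3/10, -21/5), moving in the direction (-3, 8) keeps every constraint satisfied while C decreases without bound.

unbounded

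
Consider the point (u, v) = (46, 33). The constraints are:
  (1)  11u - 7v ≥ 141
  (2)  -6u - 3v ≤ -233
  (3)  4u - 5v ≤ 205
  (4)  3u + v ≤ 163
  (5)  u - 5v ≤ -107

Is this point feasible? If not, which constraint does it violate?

Constraint (4): 3u + v = 171, which is not ≤ 163. All other constraints are satisfied.

not feasible — violates (4)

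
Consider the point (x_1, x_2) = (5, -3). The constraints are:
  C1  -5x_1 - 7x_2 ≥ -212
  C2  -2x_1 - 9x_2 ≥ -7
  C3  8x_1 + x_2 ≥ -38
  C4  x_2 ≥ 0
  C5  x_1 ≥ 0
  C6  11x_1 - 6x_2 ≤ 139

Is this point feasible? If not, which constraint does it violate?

Constraint C4: x_2 = -3, which is not ≥ 0. All other constraints are satisfied.

not feasible — violates C4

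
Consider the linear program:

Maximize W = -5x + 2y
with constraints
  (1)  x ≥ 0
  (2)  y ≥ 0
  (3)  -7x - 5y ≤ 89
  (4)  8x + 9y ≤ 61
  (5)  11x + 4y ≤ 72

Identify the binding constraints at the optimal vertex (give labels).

Corner points and W = -5x + 2y:
  (0, 0) → W = 0
  (0, 61/9) → W = 122/9
  (72/11, 0) → W = -360/11
  (404/67, 95/67) → W = -1830/67

The maximum is at (0, 61/9). Substituting into each constraint, equality holds for (1) and (4); the remaining constraints have slack.

(1) and (4)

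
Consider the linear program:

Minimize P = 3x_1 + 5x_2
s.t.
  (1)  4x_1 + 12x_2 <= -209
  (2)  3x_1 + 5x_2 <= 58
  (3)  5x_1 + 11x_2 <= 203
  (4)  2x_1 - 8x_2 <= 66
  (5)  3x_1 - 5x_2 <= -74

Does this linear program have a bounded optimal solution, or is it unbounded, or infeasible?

unbounded

From the feasible point (-1933/56, -331/56), moving in the direction (-12, 4) keeps every constraint satisfied while P decreases without bound.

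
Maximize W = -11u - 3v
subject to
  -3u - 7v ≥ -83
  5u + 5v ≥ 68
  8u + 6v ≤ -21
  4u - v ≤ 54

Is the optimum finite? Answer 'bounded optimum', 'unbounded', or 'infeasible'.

infeasible

The boundaries -3u - 7v = -83 and 5u + 5v = 68 meet at (61/20, 211/20), but that point violates 8u + 6v ≤ -21. Every candidate vertex is excluded by some other constraint, so the feasible region is empty.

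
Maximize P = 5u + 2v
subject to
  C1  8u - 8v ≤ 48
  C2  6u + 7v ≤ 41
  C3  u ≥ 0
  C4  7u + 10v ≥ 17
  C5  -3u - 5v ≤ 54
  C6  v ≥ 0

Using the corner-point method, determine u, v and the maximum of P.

u = 83/13, v = 5/13, maximum P = 425/13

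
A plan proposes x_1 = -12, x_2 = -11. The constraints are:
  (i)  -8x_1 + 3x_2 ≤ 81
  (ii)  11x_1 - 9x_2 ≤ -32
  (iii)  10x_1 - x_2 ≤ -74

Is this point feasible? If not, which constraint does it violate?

feasible

(i): 63 ≤ 81 ✓
(ii): -33 ≤ -32 ✓
(iii): -109 ≤ -74 ✓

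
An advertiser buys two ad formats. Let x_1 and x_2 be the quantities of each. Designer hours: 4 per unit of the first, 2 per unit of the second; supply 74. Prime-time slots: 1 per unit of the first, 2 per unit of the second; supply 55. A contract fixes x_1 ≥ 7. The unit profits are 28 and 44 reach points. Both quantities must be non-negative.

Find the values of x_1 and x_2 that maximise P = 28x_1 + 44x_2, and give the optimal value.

x_1 = 7, x_2 = 23, maximum P = 1208

Feasible corners and P = 28x_1 + 44x_2:
  (37/2, 0) → P = 518
  (7, 0) → P = 196
  (7, 23) → P = 1208

At the optimal vertex, 4x_1 + 2x_2 = 74 and x_1 = 7.
Solving simultaneously gives x_1 = 7, x_2 = 23.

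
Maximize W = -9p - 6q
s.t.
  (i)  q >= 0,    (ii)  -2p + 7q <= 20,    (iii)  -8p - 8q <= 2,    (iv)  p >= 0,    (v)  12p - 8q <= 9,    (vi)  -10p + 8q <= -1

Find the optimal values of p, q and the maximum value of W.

Extreme points and W = -9p - 6q:
  (3/4, 0) → W = -27/4
  (1/10, 0) → W = -9/10
  (223/68, 129/34) → W = -3555/68
  (167/54, 101/27) → W = -905/18

p = 1/10, q = 0, maximum W = -9/10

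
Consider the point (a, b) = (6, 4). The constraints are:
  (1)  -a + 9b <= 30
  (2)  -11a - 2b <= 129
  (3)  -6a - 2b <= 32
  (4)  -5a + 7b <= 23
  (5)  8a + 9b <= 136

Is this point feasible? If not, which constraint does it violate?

feasible

(1): 30 ≤ 30 ✓
(2): -74 ≤ 129 ✓
(3): -44 ≤ 32 ✓
(4): -2 ≤ 23 ✓
(5): 84 ≤ 136 ✓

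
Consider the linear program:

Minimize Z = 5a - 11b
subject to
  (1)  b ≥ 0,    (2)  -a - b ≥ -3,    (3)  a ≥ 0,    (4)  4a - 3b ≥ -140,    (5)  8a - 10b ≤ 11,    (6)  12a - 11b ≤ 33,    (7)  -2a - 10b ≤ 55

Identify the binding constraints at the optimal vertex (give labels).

Corner points and Z = 5a - 11b:
  (0, 0) → Z = 0
  (11/8, 0) → Z = 55/8
  (0, 3) → Z = -33
  (41/18, 13/18) → Z = 31/9

The minimum is at (0, 3). Substituting into each constraint, equality holds for (2) and (3); the remaining constraints have slack.

(2) and (3)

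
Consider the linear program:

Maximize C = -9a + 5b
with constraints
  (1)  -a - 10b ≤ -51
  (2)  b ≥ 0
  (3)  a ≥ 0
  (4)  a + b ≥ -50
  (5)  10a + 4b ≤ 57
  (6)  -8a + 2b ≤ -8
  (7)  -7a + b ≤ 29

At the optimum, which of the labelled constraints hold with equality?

(5) and (6)

Extreme points and C = -9a + 5b:
  (61/16, 151/32) → C = -343/32
  (91/41, 200/41) → C = 181/41
  (73/26, 94/13) → C = 283/26

The maximum is at (73/26, 94/13). Substituting into each constraint, equality holds for (5) and (6); the remaining constraints have slack.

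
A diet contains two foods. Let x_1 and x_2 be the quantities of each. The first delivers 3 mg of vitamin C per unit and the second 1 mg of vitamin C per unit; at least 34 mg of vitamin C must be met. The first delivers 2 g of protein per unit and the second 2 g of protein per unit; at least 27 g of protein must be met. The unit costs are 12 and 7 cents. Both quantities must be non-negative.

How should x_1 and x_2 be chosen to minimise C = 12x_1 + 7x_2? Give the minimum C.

x_1 = 41/4, x_2 = 13/4, minimum C = 583/4

Extreme points and C = 12x_1 + 7x_2:
  (0, 34) → C = 238
  (27/2, 0) → C = 162
  (41/4, 13/4) → C = 583/4
The feasible region is unbounded (it extends along (0, 1), (1, 0)), but C strictly increases along every unbounded feasible direction, so there is no improving ray and the minimum is attained at a vertex.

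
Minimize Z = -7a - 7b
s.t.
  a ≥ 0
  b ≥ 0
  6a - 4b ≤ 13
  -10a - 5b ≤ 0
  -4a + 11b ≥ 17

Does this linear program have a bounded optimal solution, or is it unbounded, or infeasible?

From the feasible point (0, 17/11), moving in the direction (0, 1) keeps every constraint satisfied while Z decreases without bound.

unbounded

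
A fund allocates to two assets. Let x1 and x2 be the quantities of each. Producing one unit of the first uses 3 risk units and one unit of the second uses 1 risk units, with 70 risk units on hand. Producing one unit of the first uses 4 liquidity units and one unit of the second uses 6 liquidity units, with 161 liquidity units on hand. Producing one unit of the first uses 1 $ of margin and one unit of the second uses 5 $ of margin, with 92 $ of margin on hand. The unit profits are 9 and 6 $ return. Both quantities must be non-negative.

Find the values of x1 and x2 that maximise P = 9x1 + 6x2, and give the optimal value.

x1 = 37/2, x2 = 29/2, maximum P = 507/2

Corner points and P = 9x1 + 6x2:
  (0, 0) → P = 0
  (0, 92/5) → P = 552/5
  (70/3, 0) → P = 210
  (37/2, 29/2) → P = 507/2
  (253/14, 207/14) → P = 3519/14

The binding constraints are 3x1 + x2 = 70 and 4x1 + 6x2 = 161.
Solving simultaneously gives x1 = 37/2, x2 = 29/2.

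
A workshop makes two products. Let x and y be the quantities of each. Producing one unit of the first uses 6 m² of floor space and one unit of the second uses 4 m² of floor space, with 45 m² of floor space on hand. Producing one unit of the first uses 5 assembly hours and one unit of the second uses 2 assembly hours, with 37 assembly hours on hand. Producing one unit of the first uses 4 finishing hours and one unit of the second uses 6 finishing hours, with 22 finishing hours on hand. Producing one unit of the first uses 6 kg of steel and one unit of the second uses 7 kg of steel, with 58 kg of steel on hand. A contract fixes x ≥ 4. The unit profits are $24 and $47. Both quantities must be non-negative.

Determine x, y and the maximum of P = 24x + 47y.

x = 4, y = 1, maximum P = 143

Feasible corners and P = 24x + 47y:
  (11/2, 0) → P = 132
  (4, 0) → P = 96
  (4, 1) → P = 143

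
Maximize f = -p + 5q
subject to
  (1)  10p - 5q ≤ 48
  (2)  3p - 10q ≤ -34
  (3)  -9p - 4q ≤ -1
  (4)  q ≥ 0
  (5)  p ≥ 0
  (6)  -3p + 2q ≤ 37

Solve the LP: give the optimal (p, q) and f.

Extreme points and f = -p + 5q:
  (130/17, 484/85) → f = 354/17
  (281/5, 514/5) → f = 2289/5
  (0, 17/5) → f = 17
  (0, 37/2) → f = 185/2

p = 281/5, q = 514/5, maximum f = 2289/5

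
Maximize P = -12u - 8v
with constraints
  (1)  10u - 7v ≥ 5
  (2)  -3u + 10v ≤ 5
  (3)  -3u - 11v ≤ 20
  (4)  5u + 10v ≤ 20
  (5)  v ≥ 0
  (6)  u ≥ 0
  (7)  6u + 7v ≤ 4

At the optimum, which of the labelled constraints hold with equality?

Feasible corners and P = -12u - 8v:
  (1/2, 0) → P = -6
  (9/16, 5/56) → P = -209/28
  (2/3, 0) → P = -8

The maximum is at (1/2, 0). Substituting into each constraint, equality holds for (1) and (5); the remaining constraints have slack.

(1) and (5)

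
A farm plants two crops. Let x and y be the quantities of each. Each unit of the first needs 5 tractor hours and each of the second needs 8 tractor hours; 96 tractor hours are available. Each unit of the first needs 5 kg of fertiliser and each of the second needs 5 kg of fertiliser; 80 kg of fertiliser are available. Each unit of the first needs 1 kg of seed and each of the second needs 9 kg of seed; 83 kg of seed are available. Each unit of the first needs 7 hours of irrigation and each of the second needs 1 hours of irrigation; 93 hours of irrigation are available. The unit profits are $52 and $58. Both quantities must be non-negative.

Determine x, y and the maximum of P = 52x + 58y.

Corner points and P = 52x + 58y:
  (0, 0) → P = 0
  (0, 83/9) → P = 4814/9
  (93/7, 0) → P = 4836/7
  (32/3, 16/3) → P = 864
  (200/37, 319/37) → P = 28902/37
  (77/6, 19/6) → P = 851

The optimum lies where 5x + 8y = 96 and 5x + 5y = 80.
Solving simultaneously gives x = 32/3, y = 16/3.

x = 32/3, y = 16/3, maximum P = 864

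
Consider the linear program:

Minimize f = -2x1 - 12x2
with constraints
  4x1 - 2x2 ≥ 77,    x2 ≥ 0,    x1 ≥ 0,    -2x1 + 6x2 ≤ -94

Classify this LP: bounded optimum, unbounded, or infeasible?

unbounded

From the feasible point (47, 0), moving in the direction (6, 2) keeps every constraint satisfied while f decreases without bound.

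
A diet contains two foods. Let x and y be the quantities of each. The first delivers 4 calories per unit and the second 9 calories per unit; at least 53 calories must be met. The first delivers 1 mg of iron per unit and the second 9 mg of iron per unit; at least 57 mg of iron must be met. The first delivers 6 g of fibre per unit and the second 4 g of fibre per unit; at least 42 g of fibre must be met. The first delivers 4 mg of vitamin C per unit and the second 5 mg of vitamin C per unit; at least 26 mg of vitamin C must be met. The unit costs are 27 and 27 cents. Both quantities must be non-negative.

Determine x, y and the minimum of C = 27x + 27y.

Feasible corners and C = 27x + 27y:
  (0, 21/2) → C = 567/2
  (57, 0) → C = 1539
  (3, 6) → C = 243
The feasible region is unbounded (it extends along (0, 1), (1, 0)), but C strictly increases along every unbounded feasible direction, so there is no improving ray and the minimum is attained at a vertex.

x = 3, y = 6, minimum C = 243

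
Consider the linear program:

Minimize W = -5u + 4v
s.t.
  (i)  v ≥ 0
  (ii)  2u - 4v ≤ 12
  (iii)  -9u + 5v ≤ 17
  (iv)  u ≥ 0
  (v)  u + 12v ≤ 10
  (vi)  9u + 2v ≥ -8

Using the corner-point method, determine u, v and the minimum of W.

Vertices and W = -5u + 4v:
  (6, 0) → W = -30
  (0, 0) → W = 0
  (46/7, 2/7) → W = -222/7
  (0, 5/6) → W = 10/3

The binding constraints are 2u - 4v = 12 and u + 12v = 10.
Solving simultaneously gives u = 46/7, v = 2/7.

u = 46/7, v = 2/7, minimum W = -222/7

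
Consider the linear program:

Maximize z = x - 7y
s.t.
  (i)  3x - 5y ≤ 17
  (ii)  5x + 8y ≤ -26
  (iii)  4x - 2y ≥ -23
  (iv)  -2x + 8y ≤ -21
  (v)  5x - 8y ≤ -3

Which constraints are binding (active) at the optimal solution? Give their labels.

Feasible corners and z = x - 7y:
  (-113/14, -65/14) → z = 171/7
  (-89/11, -103/22) → z = 543/22
  (-8, -37/8) → z = 195/8

The maximum is at (-89/11, -103/22). Substituting into each constraint, equality holds for (iii) and (v); the remaining constraints have slack.

(iii) and (v)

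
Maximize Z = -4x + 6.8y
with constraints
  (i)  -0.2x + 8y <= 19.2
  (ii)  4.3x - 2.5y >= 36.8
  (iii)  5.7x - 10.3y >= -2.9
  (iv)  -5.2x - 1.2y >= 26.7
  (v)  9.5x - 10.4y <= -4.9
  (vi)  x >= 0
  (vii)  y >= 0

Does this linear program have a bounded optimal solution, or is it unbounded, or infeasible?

infeasible

The boundaries x = 0 and y = 0 meet at (0, 0), but that point violates 4.3x - 2.5y ≥ 36.8. Every candidate vertex is excluded by some other constraint, so the feasible region is empty.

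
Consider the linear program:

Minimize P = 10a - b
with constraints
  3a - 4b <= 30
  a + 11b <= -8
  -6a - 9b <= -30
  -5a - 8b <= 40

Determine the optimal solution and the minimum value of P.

a = 134/19, b = -26/19, minimum P = 1366/19

Feasible corners and P = 10a - b:
  (298/37, -54/37) → P = 82
  (130/17, -30/17) → P = 1330/17
  (134/19, -26/19) → P = 1366/19

At the optimal vertex, a + 11b = -8 and -6a - 9b = -30.
Solving simultaneously gives a = 134/19, b = -26/19.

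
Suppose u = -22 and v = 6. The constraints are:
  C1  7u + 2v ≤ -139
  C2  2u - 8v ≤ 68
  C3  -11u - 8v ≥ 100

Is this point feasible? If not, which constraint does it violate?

feasible

C1: -142 ≤ -139 ✓
C2: -92 ≤ 68 ✓
C3: 194 ≥ 100 ✓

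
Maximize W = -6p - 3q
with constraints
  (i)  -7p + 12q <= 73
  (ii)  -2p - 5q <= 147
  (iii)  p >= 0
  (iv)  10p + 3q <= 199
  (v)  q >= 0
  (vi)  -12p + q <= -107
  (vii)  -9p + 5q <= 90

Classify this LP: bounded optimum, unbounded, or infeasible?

bounded optimum

Extreme points and W = -6p - 3q:
  (723/47, 2123/141) → W = -6461/47
  (1357/137, 1625/137) → W = -13017/137
  (199/10, 0) → W = -597/5
  (107/12, 0) → W = -107/2
The feasible region has finitely many vertices and no improving ray; the maximum is -107/2 at (107/12, 0).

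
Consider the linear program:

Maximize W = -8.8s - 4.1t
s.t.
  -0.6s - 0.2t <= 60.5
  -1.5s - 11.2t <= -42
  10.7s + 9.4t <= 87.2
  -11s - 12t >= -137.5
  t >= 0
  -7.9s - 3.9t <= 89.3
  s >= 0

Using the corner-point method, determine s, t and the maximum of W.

s = 0, t = 3.75, maximum W = -15.375

Vertices and W = -8.8s - 4.1t:
  (29092/5287, 15930/5287) → W = -1606613/26435
  (0, 15/4) → W = -123/8
  (0, 436/47) → W = -8938/235

The binding constraints are -1.5s - 11.2t = -42 and s = 0.
Solving simultaneously gives s = 0, t = 15/4.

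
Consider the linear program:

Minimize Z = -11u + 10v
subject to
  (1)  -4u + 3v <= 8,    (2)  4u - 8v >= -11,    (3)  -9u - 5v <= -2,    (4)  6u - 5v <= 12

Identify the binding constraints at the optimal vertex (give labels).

(3) and (4)

Feasible corners and Z = -11u + 10v:
  (-39/92, 107/92) → Z = 1499/92
  (151/28, 57/14) → Z = -521/28
  (14/15, -32/25) → Z = -346/15

The minimum is at (14/15, -32/25). Substituting into each constraint, equality holds for (3) and (4); the remaining constraints have slack.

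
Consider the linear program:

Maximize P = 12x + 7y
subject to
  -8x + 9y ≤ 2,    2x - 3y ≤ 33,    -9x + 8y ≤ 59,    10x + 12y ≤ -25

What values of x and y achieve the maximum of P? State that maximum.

Extreme points and P = 12x + 7y:
  (-515/17, -454/17) → P = -9358/17
  (-83/62, -30/31) → P = -708/31
  (-441/11, -415/11) → P = -8197/11
  (107/18, -190/27) → P = 596/27

The optimum lies where 2x - 3y = 33 and 10x + 12y = -25.
Solving simultaneously gives x = 107/18, y = -190/27.

x = 107/18, y = -190/27, maximum P = 596/27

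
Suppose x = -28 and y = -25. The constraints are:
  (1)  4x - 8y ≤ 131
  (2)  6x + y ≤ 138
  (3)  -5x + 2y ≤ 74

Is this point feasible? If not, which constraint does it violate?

Constraint (3): -5x + 2y = 90, which is not ≤ 74. All other constraints are satisfied.

not feasible — violates (3)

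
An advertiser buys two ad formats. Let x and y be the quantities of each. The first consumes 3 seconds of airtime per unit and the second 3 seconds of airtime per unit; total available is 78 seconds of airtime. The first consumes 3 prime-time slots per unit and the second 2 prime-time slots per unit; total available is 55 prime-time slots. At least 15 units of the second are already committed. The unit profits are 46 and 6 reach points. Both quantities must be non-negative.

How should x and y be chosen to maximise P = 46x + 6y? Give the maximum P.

x = 25/3, y = 15, maximum P = 1420/3

Corner points and P = 46x + 6y:
  (0, 26) → P = 156
  (0, 15) → P = 90
  (3, 23) → P = 276
  (25/3, 15) → P = 1420/3

The binding constraints are 3x + 2y = 55 and y = 15.
Solving simultaneously gives x = 25/3, y = 15.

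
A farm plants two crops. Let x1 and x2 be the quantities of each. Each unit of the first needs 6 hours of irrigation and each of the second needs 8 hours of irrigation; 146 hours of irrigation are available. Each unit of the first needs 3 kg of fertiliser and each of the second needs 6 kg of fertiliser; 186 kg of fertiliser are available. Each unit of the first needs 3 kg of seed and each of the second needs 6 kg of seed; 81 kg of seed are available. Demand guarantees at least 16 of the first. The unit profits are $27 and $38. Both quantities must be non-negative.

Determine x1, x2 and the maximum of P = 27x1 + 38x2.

x1 = 19, x2 = 4, maximum P = 665

Feasible corners and P = 27x1 + 38x2:
  (73/3, 0) → P = 657
  (16, 0) → P = 432
  (19, 4) → P = 665
  (16, 11/2) → P = 641

The binding constraints are 6x1 + 8x2 = 146 and 3x1 + 6x2 = 81.
Solving simultaneously gives x1 = 19, x2 = 4.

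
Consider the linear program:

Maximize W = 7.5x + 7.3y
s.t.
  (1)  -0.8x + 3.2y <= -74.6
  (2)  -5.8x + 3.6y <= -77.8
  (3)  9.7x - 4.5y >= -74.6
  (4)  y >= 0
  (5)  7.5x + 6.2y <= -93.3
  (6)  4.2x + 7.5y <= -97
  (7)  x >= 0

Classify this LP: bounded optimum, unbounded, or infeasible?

The boundaries -0.8x + 3.2y = -74.6 and 7.5x + 6.2y = -93.3 meet at (4099/724, -31707/1448), but that point violates y ≥ 0. Every candidate vertex is excluded by some other constraint, so the feasible region is empty.

infeasible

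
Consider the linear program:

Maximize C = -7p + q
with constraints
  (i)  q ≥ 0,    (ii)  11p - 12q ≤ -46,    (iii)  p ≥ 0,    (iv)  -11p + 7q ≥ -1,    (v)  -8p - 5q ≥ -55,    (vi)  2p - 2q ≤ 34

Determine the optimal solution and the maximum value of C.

Corner points and C = -7p + q:
  (0, 23/6) → C = 23/6
  (430/151, 973/151) → C = -2037/151
  (0, 11) → C = 11

The binding constraints are p = 0 and -8p - 5q = -55.
Solving simultaneously gives p = 0, q = 11.

p = 0, q = 11, maximum C = 11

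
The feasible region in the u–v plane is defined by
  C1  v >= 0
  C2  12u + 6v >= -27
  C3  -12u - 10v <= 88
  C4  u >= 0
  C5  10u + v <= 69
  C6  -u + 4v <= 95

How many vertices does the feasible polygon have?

Of the 15 pairwise boundary intersections, those satisfying every inequality are:
  (0, 0)
  (69/10, 0)
  (0, 95/4)
  (181/41, 1019/41)

4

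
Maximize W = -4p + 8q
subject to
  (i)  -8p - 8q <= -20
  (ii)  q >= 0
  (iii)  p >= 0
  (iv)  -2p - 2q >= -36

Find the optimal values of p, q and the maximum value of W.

p = 0, q = 18, maximum W = 144

Extreme points and W = -4p + 8q:
  (5/2, 0) → W = -10
  (0, 5/2) → W = 20
  (18, 0) → W = -72
  (0, 18) → W = 144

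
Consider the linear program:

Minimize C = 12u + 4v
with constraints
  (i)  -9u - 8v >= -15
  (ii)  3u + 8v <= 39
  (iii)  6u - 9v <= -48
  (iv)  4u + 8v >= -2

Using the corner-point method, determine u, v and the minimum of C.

u = -41, v = 81/4, minimum C = -411

Feasible corners and C = 12u + 4v:
  (-4, 51/8) → C = -45/2
  (-83/43, 174/43) → C = -300/43
  (-41, 81/4) → C = -411
  (-67/14, 15/7) → C = -342/7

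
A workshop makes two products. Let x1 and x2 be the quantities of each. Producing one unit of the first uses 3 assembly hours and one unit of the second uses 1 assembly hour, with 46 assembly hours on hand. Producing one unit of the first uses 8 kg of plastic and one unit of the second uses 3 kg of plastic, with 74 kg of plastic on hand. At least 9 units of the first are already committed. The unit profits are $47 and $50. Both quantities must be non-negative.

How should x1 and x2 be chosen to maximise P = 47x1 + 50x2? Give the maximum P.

x1 = 9, x2 = 2/3, maximum P = 1369/3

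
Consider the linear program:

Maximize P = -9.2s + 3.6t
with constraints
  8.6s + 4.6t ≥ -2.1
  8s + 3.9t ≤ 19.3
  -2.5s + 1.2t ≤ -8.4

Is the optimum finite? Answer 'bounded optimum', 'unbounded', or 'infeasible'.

Feasible corners and P = -9.2s + 3.6t:
  (9697/326, -9139/163) → P = -387533/815
  (1806/1091, -7749/2182) → P = -152817/5455
  (1864/645, -379/387) → P = -97114/3225
The feasible region has finitely many vertices and no improving ray; the maximum is -152817/5455 at (1806/1091, -7749/2182).

bounded optimum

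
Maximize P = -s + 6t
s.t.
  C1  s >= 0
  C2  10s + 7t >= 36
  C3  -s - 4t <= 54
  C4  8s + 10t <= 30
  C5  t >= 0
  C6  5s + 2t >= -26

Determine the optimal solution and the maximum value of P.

Extreme points and P = -s + 6t:
  (75/22, 3/11) → P = -39/22
  (18/5, 0) → P = -18/5
  (15/4, 0) → P = -15/4

s = 75/22, t = 3/11, maximum P = -39/22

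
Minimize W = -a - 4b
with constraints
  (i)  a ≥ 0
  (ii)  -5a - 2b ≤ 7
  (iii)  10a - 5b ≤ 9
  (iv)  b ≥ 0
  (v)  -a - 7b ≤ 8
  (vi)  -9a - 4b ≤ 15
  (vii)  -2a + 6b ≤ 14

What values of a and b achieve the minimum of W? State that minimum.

The optimum lies where 10a - 5b = 9 and -2a + 6b = 14.
Solving simultaneously gives a = 62/25, b = 79/25.

a = 62/25, b = 79/25, minimum W = -378/25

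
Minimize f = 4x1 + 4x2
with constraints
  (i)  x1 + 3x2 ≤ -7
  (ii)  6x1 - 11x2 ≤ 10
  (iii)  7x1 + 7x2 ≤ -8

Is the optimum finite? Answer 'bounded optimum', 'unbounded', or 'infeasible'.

From the feasible point (-47/29, -52/29), moving in the direction (-3, 1) keeps every constraint satisfied while f decreases without bound.

unbounded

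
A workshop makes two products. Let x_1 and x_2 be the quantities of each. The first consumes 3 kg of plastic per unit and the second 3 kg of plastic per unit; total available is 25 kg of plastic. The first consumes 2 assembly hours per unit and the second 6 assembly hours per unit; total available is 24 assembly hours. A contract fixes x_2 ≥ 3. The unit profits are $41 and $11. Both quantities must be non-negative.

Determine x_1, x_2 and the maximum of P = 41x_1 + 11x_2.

Vertices and P = 41x_1 + 11x_2:
  (0, 4) → P = 44
  (0, 3) → P = 33
  (3, 3) → P = 156

The binding constraints are 2x_1 + 6x_2 = 24 and x_2 = 3.
Solving simultaneously gives x_1 = 3, x_2 = 3.

x_1 = 3, x_2 = 3, maximum P = 156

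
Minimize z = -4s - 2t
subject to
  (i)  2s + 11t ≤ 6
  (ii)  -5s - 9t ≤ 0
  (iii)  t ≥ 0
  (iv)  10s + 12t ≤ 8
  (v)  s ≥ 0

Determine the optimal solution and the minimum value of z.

Extreme points and z = -4s - 2t:
  (8/43, 22/43) → z = -76/43
  (0, 6/11) → z = -12/11
  (0, 0) → z = 0
  (4/5, 0) → z = -16/5

At the optimal vertex, t = 0 and 10s + 12t = 8.
Solving simultaneously gives s = 4/5, t = 0.

s = 4/5, t = 0, minimum z = -16/5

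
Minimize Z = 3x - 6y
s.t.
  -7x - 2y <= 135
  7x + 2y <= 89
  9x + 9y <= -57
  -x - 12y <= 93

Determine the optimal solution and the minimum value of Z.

x = -367/15, y = 272/15, minimum Z = -911/5

Corner points and Z = 3x - 6y:
  (-367/15, 272/15) → Z = -911/5
  (-717/41, -258/41) → Z = -603/41
  (17/11, -260/33) → Z = 571/11

The binding constraints are -7x - 2y = 135 and 9x + 9y = -57.
Solving simultaneously gives x = -367/15, y = 272/15.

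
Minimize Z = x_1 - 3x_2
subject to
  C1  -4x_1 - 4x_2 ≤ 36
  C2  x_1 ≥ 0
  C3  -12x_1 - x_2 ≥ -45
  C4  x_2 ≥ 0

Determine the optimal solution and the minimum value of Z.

Extreme points and Z = x_1 - 3x_2:
  (0, 45) → Z = -135
  (0, 0) → Z = 0
  (15/4, 0) → Z = 15/4

The binding constraints are x_1 = 0 and -12x_1 - x_2 = -45.
Solving simultaneously gives x_1 = 0, x_2 = 45.

x_1 = 0, x_2 = 45, minimum Z = -135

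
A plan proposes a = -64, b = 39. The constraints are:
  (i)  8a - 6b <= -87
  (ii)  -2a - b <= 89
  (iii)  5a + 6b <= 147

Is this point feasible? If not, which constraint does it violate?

feasible

(i): -746 ≤ -87 ✓
(ii): 89 ≤ 89 ✓
(iii): -86 ≤ 147 ✓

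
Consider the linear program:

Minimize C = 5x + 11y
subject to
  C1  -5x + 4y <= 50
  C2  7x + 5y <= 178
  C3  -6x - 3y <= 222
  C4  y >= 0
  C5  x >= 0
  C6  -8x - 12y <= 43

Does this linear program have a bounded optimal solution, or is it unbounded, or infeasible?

bounded optimum

Corner points and C = 5x + 11y:
  (462/53, 1240/53) → C = 15950/53
  (0, 25/2) → C = 275/2
  (178/7, 0) → C = 890/7
  (0, 0) → C = 0
The feasible region has finitely many vertices and no improving ray; the minimum is 0 at (0, 0).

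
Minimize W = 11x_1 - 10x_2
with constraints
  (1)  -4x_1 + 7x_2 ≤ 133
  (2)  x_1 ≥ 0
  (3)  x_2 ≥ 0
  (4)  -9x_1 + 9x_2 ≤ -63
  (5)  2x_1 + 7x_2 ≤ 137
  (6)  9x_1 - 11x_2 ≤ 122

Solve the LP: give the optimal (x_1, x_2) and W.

x_1 = 7, x_2 = 0, minimum W = 77

Vertices and W = 11x_1 - 10x_2:
  (7, 0) → W = 77
  (122/9, 0) → W = 1342/9
  (62/3, 41/3) → W = 272/3
  (2361/85, 989/85) → W = 16081/85

The optimum lies where x_2 = 0 and -9x_1 + 9x_2 = -63.
Solving simultaneously gives x_1 = 7, x_2 = 0.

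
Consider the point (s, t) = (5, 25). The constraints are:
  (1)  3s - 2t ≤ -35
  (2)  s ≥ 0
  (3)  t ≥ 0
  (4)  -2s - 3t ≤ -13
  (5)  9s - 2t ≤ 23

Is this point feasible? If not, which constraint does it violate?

feasible

(1): -35 ≤ -35 ✓
(2): 5 ≥ 0 ✓
(3): 25 ≥ 0 ✓
(4): -85 ≤ -13 ✓
(5): -5 ≤ 23 ✓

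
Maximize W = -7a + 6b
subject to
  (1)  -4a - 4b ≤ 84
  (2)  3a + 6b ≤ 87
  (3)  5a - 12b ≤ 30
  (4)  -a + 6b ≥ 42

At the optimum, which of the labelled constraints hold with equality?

(1) and (2)

Vertices and W = -7a + 6b:
  (-71, 50) → W = 797
  (-24, 3) → W = 186
  (45/4, 71/8) → W = -51/2

The maximum is at (-71, 50). Substituting into each constraint, equality holds for (1) and (2); the remaining constraints have slack.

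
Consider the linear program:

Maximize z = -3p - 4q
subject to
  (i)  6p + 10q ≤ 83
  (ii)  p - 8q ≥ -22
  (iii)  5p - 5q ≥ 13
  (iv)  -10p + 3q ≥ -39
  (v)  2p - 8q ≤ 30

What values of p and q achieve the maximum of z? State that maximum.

Extreme points and z = -3p - 4q:
  (156/35, 13/7) → z = -104/5
  (-23/15, -62/15) → z = 317/15
  (3, -3) → z = 3

At the optimal vertex, 5p - 5q = 13 and 2p - 8q = 30.
Solving simultaneously gives p = -23/15, q = -62/15.

p = -23/15, q = -62/15, maximum z = 317/15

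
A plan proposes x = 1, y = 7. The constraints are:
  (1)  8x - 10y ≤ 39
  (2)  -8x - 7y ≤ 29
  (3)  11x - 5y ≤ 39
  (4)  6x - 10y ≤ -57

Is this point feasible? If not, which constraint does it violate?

feasible

(1): -62 ≤ 39 ✓
(2): -57 ≤ 29 ✓
(3): -24 ≤ 39 ✓
(4): -64 ≤ -57 ✓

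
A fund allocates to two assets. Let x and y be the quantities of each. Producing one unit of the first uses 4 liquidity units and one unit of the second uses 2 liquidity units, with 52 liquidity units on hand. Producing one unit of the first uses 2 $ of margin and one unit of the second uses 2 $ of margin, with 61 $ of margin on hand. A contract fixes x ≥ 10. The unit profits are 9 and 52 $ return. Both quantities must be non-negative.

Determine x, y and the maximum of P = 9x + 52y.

Feasible corners and P = 9x + 52y:
  (13, 0) → P = 117
  (10, 0) → P = 90
  (10, 6) → P = 402

At the optimal vertex, 4x + 2y = 52 and x = 10.
Solving simultaneously gives x = 10, y = 6.

x = 10, y = 6, maximum P = 402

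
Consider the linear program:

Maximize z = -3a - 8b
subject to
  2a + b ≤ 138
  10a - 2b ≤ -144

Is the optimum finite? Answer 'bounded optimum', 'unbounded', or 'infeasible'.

From the feasible point (66/7, 834/7), moving in the direction (-2, -10) keeps every constraint satisfied while z increases without bound.

unbounded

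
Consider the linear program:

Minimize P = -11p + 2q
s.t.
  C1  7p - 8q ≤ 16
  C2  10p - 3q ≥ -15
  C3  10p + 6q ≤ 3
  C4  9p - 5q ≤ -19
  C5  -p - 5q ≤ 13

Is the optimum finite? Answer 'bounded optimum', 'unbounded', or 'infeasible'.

The boundaries 7p - 8q = 16 and 10p + 6q = 3 meet at (60/61, -139/122), but that point violates 9p - 5q ≤ -19. Every candidate vertex is excluded by some other constraint, so the feasible region is empty.

infeasible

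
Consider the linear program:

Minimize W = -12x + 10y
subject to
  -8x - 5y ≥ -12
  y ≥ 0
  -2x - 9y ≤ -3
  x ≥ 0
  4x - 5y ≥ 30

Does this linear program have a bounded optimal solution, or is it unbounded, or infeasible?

infeasible

The boundaries -8x - 5y = -12 and y = 0 meet at (3/2, 0), but that point violates 4x - 5y ≥ 30. Every candidate vertex is excluded by some other constraint, so the feasible region is empty.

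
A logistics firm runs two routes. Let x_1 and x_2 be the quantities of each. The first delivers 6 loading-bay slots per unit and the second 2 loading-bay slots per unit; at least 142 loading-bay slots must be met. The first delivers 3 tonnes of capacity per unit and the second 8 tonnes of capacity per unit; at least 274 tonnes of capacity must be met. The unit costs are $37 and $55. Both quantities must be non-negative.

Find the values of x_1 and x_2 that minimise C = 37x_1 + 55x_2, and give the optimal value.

Feasible corners and C = 37x_1 + 55x_2:
  (0, 71) → C = 3905
  (274/3, 0) → C = 10138/3
  (14, 29) → C = 2113
The feasible region is unbounded (it extends along (0, 1), (1, 0)), but C strictly increases along every unbounded feasible direction, so there is no improving ray and the minimum is attained at a vertex.

The binding constraints are 6x_1 + 2x_2 = 142 and 3x_1 + 8x_2 = 274.
Solving simultaneously gives x_1 = 14, x_2 = 29.

x_1 = 14, x_2 = 29, minimum C = 2113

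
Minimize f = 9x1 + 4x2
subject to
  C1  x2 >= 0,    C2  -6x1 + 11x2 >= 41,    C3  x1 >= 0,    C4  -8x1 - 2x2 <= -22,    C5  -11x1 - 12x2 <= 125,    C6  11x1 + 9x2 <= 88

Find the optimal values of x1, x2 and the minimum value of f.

Feasible corners and f = 9x1 + 4x2:
  (8/5, 23/5) → f = 164/5
  (599/175, 979/175) → f = 9307/175
  (11/25, 231/25) → f = 1023/25

The optimum lies where -6x1 + 11x2 = 41 and -8x1 - 2x2 = -22.
Solving simultaneously gives x1 = 8/5, x2 = 23/5.

x1 = 8/5, x2 = 23/5, minimum f = 164/5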